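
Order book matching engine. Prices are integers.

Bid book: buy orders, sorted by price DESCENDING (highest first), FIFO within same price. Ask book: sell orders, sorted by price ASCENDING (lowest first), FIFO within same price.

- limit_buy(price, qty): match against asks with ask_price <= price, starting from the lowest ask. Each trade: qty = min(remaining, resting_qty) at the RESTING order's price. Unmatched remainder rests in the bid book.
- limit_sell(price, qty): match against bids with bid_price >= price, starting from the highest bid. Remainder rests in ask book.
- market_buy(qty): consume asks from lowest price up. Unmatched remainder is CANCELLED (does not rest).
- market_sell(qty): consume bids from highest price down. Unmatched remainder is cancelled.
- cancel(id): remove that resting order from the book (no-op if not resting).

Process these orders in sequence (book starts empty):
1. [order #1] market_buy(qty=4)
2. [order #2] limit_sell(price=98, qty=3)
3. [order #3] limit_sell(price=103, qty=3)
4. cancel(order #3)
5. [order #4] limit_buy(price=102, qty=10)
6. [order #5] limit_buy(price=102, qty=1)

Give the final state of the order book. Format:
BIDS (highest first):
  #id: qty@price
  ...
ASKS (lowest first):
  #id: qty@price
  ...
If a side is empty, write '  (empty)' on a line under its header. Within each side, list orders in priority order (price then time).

After op 1 [order #1] market_buy(qty=4): fills=none; bids=[-] asks=[-]
After op 2 [order #2] limit_sell(price=98, qty=3): fills=none; bids=[-] asks=[#2:3@98]
After op 3 [order #3] limit_sell(price=103, qty=3): fills=none; bids=[-] asks=[#2:3@98 #3:3@103]
After op 4 cancel(order #3): fills=none; bids=[-] asks=[#2:3@98]
After op 5 [order #4] limit_buy(price=102, qty=10): fills=#4x#2:3@98; bids=[#4:7@102] asks=[-]
After op 6 [order #5] limit_buy(price=102, qty=1): fills=none; bids=[#4:7@102 #5:1@102] asks=[-]

Answer: BIDS (highest first):
  #4: 7@102
  #5: 1@102
ASKS (lowest first):
  (empty)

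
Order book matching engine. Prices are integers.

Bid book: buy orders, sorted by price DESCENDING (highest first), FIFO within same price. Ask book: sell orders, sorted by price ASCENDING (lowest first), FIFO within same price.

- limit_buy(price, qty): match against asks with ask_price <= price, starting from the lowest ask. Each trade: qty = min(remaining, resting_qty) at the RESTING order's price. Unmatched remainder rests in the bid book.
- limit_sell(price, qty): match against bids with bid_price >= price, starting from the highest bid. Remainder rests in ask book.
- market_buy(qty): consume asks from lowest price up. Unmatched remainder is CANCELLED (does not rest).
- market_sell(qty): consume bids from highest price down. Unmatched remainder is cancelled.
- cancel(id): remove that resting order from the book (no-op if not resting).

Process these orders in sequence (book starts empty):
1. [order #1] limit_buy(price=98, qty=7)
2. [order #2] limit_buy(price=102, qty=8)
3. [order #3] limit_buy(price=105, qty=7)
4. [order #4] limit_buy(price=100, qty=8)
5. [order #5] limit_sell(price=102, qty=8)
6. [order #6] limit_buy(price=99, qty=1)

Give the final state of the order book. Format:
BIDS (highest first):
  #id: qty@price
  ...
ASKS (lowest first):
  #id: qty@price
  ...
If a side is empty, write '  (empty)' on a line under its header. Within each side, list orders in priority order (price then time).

Answer: BIDS (highest first):
  #2: 7@102
  #4: 8@100
  #6: 1@99
  #1: 7@98
ASKS (lowest first):
  (empty)

Derivation:
After op 1 [order #1] limit_buy(price=98, qty=7): fills=none; bids=[#1:7@98] asks=[-]
After op 2 [order #2] limit_buy(price=102, qty=8): fills=none; bids=[#2:8@102 #1:7@98] asks=[-]
After op 3 [order #3] limit_buy(price=105, qty=7): fills=none; bids=[#3:7@105 #2:8@102 #1:7@98] asks=[-]
After op 4 [order #4] limit_buy(price=100, qty=8): fills=none; bids=[#3:7@105 #2:8@102 #4:8@100 #1:7@98] asks=[-]
After op 5 [order #5] limit_sell(price=102, qty=8): fills=#3x#5:7@105 #2x#5:1@102; bids=[#2:7@102 #4:8@100 #1:7@98] asks=[-]
After op 6 [order #6] limit_buy(price=99, qty=1): fills=none; bids=[#2:7@102 #4:8@100 #6:1@99 #1:7@98] asks=[-]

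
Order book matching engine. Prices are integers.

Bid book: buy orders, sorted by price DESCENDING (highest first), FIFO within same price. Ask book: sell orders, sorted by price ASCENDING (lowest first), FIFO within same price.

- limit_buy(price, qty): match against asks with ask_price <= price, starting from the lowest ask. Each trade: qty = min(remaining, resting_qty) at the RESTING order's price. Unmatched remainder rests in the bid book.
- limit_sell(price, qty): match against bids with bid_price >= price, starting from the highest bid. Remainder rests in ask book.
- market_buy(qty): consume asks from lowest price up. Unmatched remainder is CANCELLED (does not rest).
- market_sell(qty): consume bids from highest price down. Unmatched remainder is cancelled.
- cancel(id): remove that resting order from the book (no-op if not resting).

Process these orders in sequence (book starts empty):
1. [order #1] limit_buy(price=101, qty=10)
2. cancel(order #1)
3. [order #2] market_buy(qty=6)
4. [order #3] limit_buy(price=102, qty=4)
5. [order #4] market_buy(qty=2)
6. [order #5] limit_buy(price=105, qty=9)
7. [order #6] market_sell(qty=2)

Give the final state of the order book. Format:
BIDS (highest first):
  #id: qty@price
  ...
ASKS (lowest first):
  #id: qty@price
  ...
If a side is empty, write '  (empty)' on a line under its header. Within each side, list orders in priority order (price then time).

Answer: BIDS (highest first):
  #5: 7@105
  #3: 4@102
ASKS (lowest first):
  (empty)

Derivation:
After op 1 [order #1] limit_buy(price=101, qty=10): fills=none; bids=[#1:10@101] asks=[-]
After op 2 cancel(order #1): fills=none; bids=[-] asks=[-]
After op 3 [order #2] market_buy(qty=6): fills=none; bids=[-] asks=[-]
After op 4 [order #3] limit_buy(price=102, qty=4): fills=none; bids=[#3:4@102] asks=[-]
After op 5 [order #4] market_buy(qty=2): fills=none; bids=[#3:4@102] asks=[-]
After op 6 [order #5] limit_buy(price=105, qty=9): fills=none; bids=[#5:9@105 #3:4@102] asks=[-]
After op 7 [order #6] market_sell(qty=2): fills=#5x#6:2@105; bids=[#5:7@105 #3:4@102] asks=[-]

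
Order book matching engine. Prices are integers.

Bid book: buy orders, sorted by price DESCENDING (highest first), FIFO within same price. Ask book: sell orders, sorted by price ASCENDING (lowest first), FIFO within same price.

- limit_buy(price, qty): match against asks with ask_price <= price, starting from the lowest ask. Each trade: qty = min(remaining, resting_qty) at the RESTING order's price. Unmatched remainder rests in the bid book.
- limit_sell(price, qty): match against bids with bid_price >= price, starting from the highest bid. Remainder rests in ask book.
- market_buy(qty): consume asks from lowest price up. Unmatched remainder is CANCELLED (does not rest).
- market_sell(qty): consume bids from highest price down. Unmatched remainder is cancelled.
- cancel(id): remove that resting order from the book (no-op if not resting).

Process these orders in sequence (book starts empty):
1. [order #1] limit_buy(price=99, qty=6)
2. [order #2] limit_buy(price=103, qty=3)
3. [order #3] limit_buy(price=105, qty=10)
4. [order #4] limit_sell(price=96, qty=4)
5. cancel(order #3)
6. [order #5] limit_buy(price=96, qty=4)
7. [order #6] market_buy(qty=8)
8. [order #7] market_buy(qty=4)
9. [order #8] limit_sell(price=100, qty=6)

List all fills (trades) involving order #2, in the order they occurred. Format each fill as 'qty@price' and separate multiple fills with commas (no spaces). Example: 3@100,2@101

After op 1 [order #1] limit_buy(price=99, qty=6): fills=none; bids=[#1:6@99] asks=[-]
After op 2 [order #2] limit_buy(price=103, qty=3): fills=none; bids=[#2:3@103 #1:6@99] asks=[-]
After op 3 [order #3] limit_buy(price=105, qty=10): fills=none; bids=[#3:10@105 #2:3@103 #1:6@99] asks=[-]
After op 4 [order #4] limit_sell(price=96, qty=4): fills=#3x#4:4@105; bids=[#3:6@105 #2:3@103 #1:6@99] asks=[-]
After op 5 cancel(order #3): fills=none; bids=[#2:3@103 #1:6@99] asks=[-]
After op 6 [order #5] limit_buy(price=96, qty=4): fills=none; bids=[#2:3@103 #1:6@99 #5:4@96] asks=[-]
After op 7 [order #6] market_buy(qty=8): fills=none; bids=[#2:3@103 #1:6@99 #5:4@96] asks=[-]
After op 8 [order #7] market_buy(qty=4): fills=none; bids=[#2:3@103 #1:6@99 #5:4@96] asks=[-]
After op 9 [order #8] limit_sell(price=100, qty=6): fills=#2x#8:3@103; bids=[#1:6@99 #5:4@96] asks=[#8:3@100]

Answer: 3@103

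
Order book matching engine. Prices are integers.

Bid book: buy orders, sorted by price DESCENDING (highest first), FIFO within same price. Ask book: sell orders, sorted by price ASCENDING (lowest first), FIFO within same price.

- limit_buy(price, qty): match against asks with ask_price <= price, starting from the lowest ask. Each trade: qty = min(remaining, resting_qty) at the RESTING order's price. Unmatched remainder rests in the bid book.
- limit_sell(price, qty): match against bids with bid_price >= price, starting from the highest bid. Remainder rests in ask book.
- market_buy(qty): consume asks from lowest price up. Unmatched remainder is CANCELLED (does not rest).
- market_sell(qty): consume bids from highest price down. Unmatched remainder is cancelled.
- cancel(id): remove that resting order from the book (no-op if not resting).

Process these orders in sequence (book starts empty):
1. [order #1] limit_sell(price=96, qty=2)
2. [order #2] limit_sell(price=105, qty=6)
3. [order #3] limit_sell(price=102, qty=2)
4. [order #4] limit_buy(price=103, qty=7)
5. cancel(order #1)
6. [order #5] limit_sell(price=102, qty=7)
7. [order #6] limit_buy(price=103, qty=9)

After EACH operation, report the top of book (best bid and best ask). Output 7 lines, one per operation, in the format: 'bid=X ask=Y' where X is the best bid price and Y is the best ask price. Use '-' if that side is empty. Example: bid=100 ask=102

After op 1 [order #1] limit_sell(price=96, qty=2): fills=none; bids=[-] asks=[#1:2@96]
After op 2 [order #2] limit_sell(price=105, qty=6): fills=none; bids=[-] asks=[#1:2@96 #2:6@105]
After op 3 [order #3] limit_sell(price=102, qty=2): fills=none; bids=[-] asks=[#1:2@96 #3:2@102 #2:6@105]
After op 4 [order #4] limit_buy(price=103, qty=7): fills=#4x#1:2@96 #4x#3:2@102; bids=[#4:3@103] asks=[#2:6@105]
After op 5 cancel(order #1): fills=none; bids=[#4:3@103] asks=[#2:6@105]
After op 6 [order #5] limit_sell(price=102, qty=7): fills=#4x#5:3@103; bids=[-] asks=[#5:4@102 #2:6@105]
After op 7 [order #6] limit_buy(price=103, qty=9): fills=#6x#5:4@102; bids=[#6:5@103] asks=[#2:6@105]

Answer: bid=- ask=96
bid=- ask=96
bid=- ask=96
bid=103 ask=105
bid=103 ask=105
bid=- ask=102
bid=103 ask=105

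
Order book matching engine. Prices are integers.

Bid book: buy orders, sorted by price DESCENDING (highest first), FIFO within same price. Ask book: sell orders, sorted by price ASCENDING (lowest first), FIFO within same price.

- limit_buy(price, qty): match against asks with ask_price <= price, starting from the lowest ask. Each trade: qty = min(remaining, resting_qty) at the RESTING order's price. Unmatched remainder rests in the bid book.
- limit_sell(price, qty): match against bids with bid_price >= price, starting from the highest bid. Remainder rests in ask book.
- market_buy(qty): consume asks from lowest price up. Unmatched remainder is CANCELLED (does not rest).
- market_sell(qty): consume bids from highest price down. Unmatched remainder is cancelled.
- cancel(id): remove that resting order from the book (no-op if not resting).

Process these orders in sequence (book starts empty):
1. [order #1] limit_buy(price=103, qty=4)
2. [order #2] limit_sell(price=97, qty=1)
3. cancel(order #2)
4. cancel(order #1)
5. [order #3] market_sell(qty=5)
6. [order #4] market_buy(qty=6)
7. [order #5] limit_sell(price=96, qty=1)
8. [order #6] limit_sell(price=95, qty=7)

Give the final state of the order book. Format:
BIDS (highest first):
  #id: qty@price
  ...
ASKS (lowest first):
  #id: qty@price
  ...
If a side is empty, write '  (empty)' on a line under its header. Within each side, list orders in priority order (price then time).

After op 1 [order #1] limit_buy(price=103, qty=4): fills=none; bids=[#1:4@103] asks=[-]
After op 2 [order #2] limit_sell(price=97, qty=1): fills=#1x#2:1@103; bids=[#1:3@103] asks=[-]
After op 3 cancel(order #2): fills=none; bids=[#1:3@103] asks=[-]
After op 4 cancel(order #1): fills=none; bids=[-] asks=[-]
After op 5 [order #3] market_sell(qty=5): fills=none; bids=[-] asks=[-]
After op 6 [order #4] market_buy(qty=6): fills=none; bids=[-] asks=[-]
After op 7 [order #5] limit_sell(price=96, qty=1): fills=none; bids=[-] asks=[#5:1@96]
After op 8 [order #6] limit_sell(price=95, qty=7): fills=none; bids=[-] asks=[#6:7@95 #5:1@96]

Answer: BIDS (highest first):
  (empty)
ASKS (lowest first):
  #6: 7@95
  #5: 1@96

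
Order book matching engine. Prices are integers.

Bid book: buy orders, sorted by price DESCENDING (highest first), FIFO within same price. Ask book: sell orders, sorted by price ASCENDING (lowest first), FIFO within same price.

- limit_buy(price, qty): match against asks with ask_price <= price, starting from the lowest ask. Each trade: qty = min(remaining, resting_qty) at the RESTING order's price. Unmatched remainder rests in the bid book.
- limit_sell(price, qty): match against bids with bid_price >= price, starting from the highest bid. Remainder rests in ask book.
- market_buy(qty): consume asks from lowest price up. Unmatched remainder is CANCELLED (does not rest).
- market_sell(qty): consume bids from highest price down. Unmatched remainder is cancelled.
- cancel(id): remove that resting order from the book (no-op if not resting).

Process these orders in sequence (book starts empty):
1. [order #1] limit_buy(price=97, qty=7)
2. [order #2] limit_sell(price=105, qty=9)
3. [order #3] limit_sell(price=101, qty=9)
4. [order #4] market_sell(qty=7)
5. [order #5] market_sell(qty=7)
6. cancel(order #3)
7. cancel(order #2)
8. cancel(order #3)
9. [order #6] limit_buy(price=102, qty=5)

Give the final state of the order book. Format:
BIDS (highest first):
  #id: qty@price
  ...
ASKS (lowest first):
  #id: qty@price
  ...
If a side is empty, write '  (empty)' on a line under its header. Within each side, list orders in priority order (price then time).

After op 1 [order #1] limit_buy(price=97, qty=7): fills=none; bids=[#1:7@97] asks=[-]
After op 2 [order #2] limit_sell(price=105, qty=9): fills=none; bids=[#1:7@97] asks=[#2:9@105]
After op 3 [order #3] limit_sell(price=101, qty=9): fills=none; bids=[#1:7@97] asks=[#3:9@101 #2:9@105]
After op 4 [order #4] market_sell(qty=7): fills=#1x#4:7@97; bids=[-] asks=[#3:9@101 #2:9@105]
After op 5 [order #5] market_sell(qty=7): fills=none; bids=[-] asks=[#3:9@101 #2:9@105]
After op 6 cancel(order #3): fills=none; bids=[-] asks=[#2:9@105]
After op 7 cancel(order #2): fills=none; bids=[-] asks=[-]
After op 8 cancel(order #3): fills=none; bids=[-] asks=[-]
After op 9 [order #6] limit_buy(price=102, qty=5): fills=none; bids=[#6:5@102] asks=[-]

Answer: BIDS (highest first):
  #6: 5@102
ASKS (lowest first):
  (empty)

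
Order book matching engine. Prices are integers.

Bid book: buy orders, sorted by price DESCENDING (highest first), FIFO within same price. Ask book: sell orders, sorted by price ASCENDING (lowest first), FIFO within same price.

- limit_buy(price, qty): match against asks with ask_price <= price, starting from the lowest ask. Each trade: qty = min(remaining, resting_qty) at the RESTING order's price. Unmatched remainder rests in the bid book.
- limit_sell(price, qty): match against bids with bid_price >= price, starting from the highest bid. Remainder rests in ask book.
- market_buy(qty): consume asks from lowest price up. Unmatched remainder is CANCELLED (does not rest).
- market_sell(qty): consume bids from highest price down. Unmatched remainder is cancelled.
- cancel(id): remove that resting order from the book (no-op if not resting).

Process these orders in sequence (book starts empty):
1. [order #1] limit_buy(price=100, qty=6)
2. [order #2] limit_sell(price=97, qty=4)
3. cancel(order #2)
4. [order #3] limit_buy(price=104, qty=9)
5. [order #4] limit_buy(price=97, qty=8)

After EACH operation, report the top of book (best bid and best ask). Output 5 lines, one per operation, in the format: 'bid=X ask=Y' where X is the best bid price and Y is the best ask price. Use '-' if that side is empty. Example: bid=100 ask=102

Answer: bid=100 ask=-
bid=100 ask=-
bid=100 ask=-
bid=104 ask=-
bid=104 ask=-

Derivation:
After op 1 [order #1] limit_buy(price=100, qty=6): fills=none; bids=[#1:6@100] asks=[-]
After op 2 [order #2] limit_sell(price=97, qty=4): fills=#1x#2:4@100; bids=[#1:2@100] asks=[-]
After op 3 cancel(order #2): fills=none; bids=[#1:2@100] asks=[-]
After op 4 [order #3] limit_buy(price=104, qty=9): fills=none; bids=[#3:9@104 #1:2@100] asks=[-]
After op 5 [order #4] limit_buy(price=97, qty=8): fills=none; bids=[#3:9@104 #1:2@100 #4:8@97] asks=[-]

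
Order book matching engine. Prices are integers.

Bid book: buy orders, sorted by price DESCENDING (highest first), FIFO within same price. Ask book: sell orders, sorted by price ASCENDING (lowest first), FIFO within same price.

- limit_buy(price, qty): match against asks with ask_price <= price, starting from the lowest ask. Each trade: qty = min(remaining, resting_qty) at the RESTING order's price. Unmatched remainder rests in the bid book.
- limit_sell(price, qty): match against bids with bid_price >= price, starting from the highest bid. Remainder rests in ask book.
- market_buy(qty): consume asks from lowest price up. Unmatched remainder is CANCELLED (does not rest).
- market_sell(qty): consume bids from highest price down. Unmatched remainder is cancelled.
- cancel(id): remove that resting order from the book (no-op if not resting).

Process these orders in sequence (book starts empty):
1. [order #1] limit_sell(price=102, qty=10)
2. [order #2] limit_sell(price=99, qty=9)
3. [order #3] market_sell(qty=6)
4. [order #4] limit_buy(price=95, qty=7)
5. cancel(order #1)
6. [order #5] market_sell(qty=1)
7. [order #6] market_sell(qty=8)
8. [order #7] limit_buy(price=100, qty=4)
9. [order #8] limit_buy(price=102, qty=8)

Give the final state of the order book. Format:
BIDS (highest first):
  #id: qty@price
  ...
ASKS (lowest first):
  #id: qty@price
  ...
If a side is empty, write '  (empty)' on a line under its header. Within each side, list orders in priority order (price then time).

After op 1 [order #1] limit_sell(price=102, qty=10): fills=none; bids=[-] asks=[#1:10@102]
After op 2 [order #2] limit_sell(price=99, qty=9): fills=none; bids=[-] asks=[#2:9@99 #1:10@102]
After op 3 [order #3] market_sell(qty=6): fills=none; bids=[-] asks=[#2:9@99 #1:10@102]
After op 4 [order #4] limit_buy(price=95, qty=7): fills=none; bids=[#4:7@95] asks=[#2:9@99 #1:10@102]
After op 5 cancel(order #1): fills=none; bids=[#4:7@95] asks=[#2:9@99]
After op 6 [order #5] market_sell(qty=1): fills=#4x#5:1@95; bids=[#4:6@95] asks=[#2:9@99]
After op 7 [order #6] market_sell(qty=8): fills=#4x#6:6@95; bids=[-] asks=[#2:9@99]
After op 8 [order #7] limit_buy(price=100, qty=4): fills=#7x#2:4@99; bids=[-] asks=[#2:5@99]
After op 9 [order #8] limit_buy(price=102, qty=8): fills=#8x#2:5@99; bids=[#8:3@102] asks=[-]

Answer: BIDS (highest first):
  #8: 3@102
ASKS (lowest first):
  (empty)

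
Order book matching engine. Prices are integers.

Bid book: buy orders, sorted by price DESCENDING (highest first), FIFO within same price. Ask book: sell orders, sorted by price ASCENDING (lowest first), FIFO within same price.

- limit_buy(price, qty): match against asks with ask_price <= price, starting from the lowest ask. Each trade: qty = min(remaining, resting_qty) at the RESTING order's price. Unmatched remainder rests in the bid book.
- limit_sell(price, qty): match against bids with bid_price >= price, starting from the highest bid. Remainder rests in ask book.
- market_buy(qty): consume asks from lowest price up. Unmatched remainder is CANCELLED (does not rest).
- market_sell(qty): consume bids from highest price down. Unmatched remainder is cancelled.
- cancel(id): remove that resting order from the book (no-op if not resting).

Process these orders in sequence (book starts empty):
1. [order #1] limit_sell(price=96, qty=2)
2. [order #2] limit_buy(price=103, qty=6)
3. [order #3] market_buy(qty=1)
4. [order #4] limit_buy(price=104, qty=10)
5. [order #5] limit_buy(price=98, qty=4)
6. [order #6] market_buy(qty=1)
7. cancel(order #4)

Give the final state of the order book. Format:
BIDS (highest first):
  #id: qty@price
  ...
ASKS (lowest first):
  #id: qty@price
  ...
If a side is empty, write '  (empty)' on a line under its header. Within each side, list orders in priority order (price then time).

After op 1 [order #1] limit_sell(price=96, qty=2): fills=none; bids=[-] asks=[#1:2@96]
After op 2 [order #2] limit_buy(price=103, qty=6): fills=#2x#1:2@96; bids=[#2:4@103] asks=[-]
After op 3 [order #3] market_buy(qty=1): fills=none; bids=[#2:4@103] asks=[-]
After op 4 [order #4] limit_buy(price=104, qty=10): fills=none; bids=[#4:10@104 #2:4@103] asks=[-]
After op 5 [order #5] limit_buy(price=98, qty=4): fills=none; bids=[#4:10@104 #2:4@103 #5:4@98] asks=[-]
After op 6 [order #6] market_buy(qty=1): fills=none; bids=[#4:10@104 #2:4@103 #5:4@98] asks=[-]
After op 7 cancel(order #4): fills=none; bids=[#2:4@103 #5:4@98] asks=[-]

Answer: BIDS (highest first):
  #2: 4@103
  #5: 4@98
ASKS (lowest first):
  (empty)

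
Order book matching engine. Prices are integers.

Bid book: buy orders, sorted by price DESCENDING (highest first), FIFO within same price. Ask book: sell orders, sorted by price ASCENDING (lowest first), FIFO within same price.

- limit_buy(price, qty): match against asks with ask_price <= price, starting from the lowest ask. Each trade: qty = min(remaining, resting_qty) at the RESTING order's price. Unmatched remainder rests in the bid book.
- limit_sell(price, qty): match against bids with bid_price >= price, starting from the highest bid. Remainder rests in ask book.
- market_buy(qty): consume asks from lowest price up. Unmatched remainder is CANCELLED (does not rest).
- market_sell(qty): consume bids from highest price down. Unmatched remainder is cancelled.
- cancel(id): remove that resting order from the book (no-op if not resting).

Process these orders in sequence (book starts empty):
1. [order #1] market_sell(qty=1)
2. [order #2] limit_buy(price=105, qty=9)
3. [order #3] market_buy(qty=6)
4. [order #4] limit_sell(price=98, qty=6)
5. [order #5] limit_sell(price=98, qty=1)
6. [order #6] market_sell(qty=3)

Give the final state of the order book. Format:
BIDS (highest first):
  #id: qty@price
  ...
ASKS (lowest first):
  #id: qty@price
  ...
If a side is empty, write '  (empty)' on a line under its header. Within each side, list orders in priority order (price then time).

After op 1 [order #1] market_sell(qty=1): fills=none; bids=[-] asks=[-]
After op 2 [order #2] limit_buy(price=105, qty=9): fills=none; bids=[#2:9@105] asks=[-]
After op 3 [order #3] market_buy(qty=6): fills=none; bids=[#2:9@105] asks=[-]
After op 4 [order #4] limit_sell(price=98, qty=6): fills=#2x#4:6@105; bids=[#2:3@105] asks=[-]
After op 5 [order #5] limit_sell(price=98, qty=1): fills=#2x#5:1@105; bids=[#2:2@105] asks=[-]
After op 6 [order #6] market_sell(qty=3): fills=#2x#6:2@105; bids=[-] asks=[-]

Answer: BIDS (highest first):
  (empty)
ASKS (lowest first):
  (empty)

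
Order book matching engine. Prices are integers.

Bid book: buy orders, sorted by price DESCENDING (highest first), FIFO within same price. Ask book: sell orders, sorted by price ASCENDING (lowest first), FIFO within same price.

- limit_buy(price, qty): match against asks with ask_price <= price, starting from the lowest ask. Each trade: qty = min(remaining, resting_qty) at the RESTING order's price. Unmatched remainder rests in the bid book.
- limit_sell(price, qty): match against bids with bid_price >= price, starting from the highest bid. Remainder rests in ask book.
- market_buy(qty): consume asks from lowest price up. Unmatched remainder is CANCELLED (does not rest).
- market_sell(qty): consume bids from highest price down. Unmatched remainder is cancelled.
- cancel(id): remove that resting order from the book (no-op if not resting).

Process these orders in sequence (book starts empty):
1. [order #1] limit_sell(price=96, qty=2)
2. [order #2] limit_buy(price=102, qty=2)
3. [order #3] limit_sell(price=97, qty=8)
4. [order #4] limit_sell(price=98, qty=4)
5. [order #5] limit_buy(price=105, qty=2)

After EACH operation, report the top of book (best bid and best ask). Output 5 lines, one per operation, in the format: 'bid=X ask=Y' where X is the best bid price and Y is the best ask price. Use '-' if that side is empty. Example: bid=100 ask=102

Answer: bid=- ask=96
bid=- ask=-
bid=- ask=97
bid=- ask=97
bid=- ask=97

Derivation:
After op 1 [order #1] limit_sell(price=96, qty=2): fills=none; bids=[-] asks=[#1:2@96]
After op 2 [order #2] limit_buy(price=102, qty=2): fills=#2x#1:2@96; bids=[-] asks=[-]
After op 3 [order #3] limit_sell(price=97, qty=8): fills=none; bids=[-] asks=[#3:8@97]
After op 4 [order #4] limit_sell(price=98, qty=4): fills=none; bids=[-] asks=[#3:8@97 #4:4@98]
After op 5 [order #5] limit_buy(price=105, qty=2): fills=#5x#3:2@97; bids=[-] asks=[#3:6@97 #4:4@98]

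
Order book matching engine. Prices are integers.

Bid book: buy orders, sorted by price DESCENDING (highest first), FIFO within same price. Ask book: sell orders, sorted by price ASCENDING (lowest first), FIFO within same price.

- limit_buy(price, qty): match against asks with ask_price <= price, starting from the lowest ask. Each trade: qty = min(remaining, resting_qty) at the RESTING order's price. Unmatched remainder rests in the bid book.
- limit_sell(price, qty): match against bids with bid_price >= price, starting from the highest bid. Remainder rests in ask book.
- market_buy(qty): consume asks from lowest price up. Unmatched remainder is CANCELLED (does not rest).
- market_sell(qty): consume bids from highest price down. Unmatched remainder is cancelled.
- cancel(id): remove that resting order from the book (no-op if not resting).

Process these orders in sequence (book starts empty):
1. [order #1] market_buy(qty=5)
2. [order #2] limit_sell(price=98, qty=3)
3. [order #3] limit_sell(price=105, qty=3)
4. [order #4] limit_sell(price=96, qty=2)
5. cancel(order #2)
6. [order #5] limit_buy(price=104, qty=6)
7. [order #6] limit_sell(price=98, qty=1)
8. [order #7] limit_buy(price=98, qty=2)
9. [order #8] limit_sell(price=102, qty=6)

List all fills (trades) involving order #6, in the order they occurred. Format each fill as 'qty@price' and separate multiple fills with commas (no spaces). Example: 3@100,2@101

Answer: 1@104

Derivation:
After op 1 [order #1] market_buy(qty=5): fills=none; bids=[-] asks=[-]
After op 2 [order #2] limit_sell(price=98, qty=3): fills=none; bids=[-] asks=[#2:3@98]
After op 3 [order #3] limit_sell(price=105, qty=3): fills=none; bids=[-] asks=[#2:3@98 #3:3@105]
After op 4 [order #4] limit_sell(price=96, qty=2): fills=none; bids=[-] asks=[#4:2@96 #2:3@98 #3:3@105]
After op 5 cancel(order #2): fills=none; bids=[-] asks=[#4:2@96 #3:3@105]
After op 6 [order #5] limit_buy(price=104, qty=6): fills=#5x#4:2@96; bids=[#5:4@104] asks=[#3:3@105]
After op 7 [order #6] limit_sell(price=98, qty=1): fills=#5x#6:1@104; bids=[#5:3@104] asks=[#3:3@105]
After op 8 [order #7] limit_buy(price=98, qty=2): fills=none; bids=[#5:3@104 #7:2@98] asks=[#3:3@105]
After op 9 [order #8] limit_sell(price=102, qty=6): fills=#5x#8:3@104; bids=[#7:2@98] asks=[#8:3@102 #3:3@105]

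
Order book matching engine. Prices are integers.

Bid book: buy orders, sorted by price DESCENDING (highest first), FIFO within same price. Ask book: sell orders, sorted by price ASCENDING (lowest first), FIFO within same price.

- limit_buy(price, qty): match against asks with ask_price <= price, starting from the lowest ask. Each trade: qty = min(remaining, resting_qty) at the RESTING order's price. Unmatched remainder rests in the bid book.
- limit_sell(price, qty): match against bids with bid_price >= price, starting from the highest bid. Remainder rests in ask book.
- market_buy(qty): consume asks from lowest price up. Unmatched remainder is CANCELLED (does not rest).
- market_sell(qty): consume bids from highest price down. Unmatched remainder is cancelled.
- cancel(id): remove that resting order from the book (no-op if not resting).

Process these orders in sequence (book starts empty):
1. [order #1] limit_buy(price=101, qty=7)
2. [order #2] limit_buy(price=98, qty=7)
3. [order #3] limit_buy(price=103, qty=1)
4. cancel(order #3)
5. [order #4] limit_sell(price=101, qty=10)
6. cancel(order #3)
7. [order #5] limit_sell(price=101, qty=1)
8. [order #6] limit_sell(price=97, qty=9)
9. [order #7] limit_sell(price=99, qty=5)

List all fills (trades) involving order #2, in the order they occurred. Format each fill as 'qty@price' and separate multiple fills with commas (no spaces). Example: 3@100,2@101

After op 1 [order #1] limit_buy(price=101, qty=7): fills=none; bids=[#1:7@101] asks=[-]
After op 2 [order #2] limit_buy(price=98, qty=7): fills=none; bids=[#1:7@101 #2:7@98] asks=[-]
After op 3 [order #3] limit_buy(price=103, qty=1): fills=none; bids=[#3:1@103 #1:7@101 #2:7@98] asks=[-]
After op 4 cancel(order #3): fills=none; bids=[#1:7@101 #2:7@98] asks=[-]
After op 5 [order #4] limit_sell(price=101, qty=10): fills=#1x#4:7@101; bids=[#2:7@98] asks=[#4:3@101]
After op 6 cancel(order #3): fills=none; bids=[#2:7@98] asks=[#4:3@101]
After op 7 [order #5] limit_sell(price=101, qty=1): fills=none; bids=[#2:7@98] asks=[#4:3@101 #5:1@101]
After op 8 [order #6] limit_sell(price=97, qty=9): fills=#2x#6:7@98; bids=[-] asks=[#6:2@97 #4:3@101 #5:1@101]
After op 9 [order #7] limit_sell(price=99, qty=5): fills=none; bids=[-] asks=[#6:2@97 #7:5@99 #4:3@101 #5:1@101]

Answer: 7@98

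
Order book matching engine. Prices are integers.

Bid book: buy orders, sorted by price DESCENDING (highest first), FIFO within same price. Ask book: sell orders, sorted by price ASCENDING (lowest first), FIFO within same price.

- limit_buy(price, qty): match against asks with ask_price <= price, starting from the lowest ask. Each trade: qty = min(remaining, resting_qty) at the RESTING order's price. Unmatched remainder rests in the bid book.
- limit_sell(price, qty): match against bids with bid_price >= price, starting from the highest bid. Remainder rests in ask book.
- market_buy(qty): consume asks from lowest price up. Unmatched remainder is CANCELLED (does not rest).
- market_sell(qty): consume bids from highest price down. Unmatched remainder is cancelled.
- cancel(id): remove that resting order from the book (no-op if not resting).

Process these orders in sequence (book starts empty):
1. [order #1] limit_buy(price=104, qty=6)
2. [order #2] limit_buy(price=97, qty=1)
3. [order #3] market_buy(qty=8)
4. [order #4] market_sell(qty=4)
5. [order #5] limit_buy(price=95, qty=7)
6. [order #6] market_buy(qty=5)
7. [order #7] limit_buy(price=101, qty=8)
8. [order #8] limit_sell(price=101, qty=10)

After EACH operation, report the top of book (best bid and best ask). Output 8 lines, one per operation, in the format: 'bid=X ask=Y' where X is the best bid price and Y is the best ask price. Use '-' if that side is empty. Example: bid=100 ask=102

After op 1 [order #1] limit_buy(price=104, qty=6): fills=none; bids=[#1:6@104] asks=[-]
After op 2 [order #2] limit_buy(price=97, qty=1): fills=none; bids=[#1:6@104 #2:1@97] asks=[-]
After op 3 [order #3] market_buy(qty=8): fills=none; bids=[#1:6@104 #2:1@97] asks=[-]
After op 4 [order #4] market_sell(qty=4): fills=#1x#4:4@104; bids=[#1:2@104 #2:1@97] asks=[-]
After op 5 [order #5] limit_buy(price=95, qty=7): fills=none; bids=[#1:2@104 #2:1@97 #5:7@95] asks=[-]
After op 6 [order #6] market_buy(qty=5): fills=none; bids=[#1:2@104 #2:1@97 #5:7@95] asks=[-]
After op 7 [order #7] limit_buy(price=101, qty=8): fills=none; bids=[#1:2@104 #7:8@101 #2:1@97 #5:7@95] asks=[-]
After op 8 [order #8] limit_sell(price=101, qty=10): fills=#1x#8:2@104 #7x#8:8@101; bids=[#2:1@97 #5:7@95] asks=[-]

Answer: bid=104 ask=-
bid=104 ask=-
bid=104 ask=-
bid=104 ask=-
bid=104 ask=-
bid=104 ask=-
bid=104 ask=-
bid=97 ask=-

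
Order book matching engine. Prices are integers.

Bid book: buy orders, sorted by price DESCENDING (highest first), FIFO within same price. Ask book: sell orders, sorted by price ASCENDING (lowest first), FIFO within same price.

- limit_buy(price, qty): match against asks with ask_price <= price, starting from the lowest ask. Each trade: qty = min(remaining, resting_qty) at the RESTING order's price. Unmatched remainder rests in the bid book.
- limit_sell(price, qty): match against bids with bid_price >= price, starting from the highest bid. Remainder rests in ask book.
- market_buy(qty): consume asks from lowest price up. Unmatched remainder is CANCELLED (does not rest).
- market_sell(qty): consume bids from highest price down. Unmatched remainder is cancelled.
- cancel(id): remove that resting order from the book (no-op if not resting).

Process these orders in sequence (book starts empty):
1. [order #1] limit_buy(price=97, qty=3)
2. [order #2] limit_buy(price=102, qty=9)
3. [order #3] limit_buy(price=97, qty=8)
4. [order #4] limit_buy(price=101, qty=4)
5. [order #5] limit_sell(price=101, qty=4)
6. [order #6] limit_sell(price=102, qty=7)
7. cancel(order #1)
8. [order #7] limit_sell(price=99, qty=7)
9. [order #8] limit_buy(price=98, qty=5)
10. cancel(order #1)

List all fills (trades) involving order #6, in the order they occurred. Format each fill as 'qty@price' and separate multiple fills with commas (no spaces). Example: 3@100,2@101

Answer: 5@102

Derivation:
After op 1 [order #1] limit_buy(price=97, qty=3): fills=none; bids=[#1:3@97] asks=[-]
After op 2 [order #2] limit_buy(price=102, qty=9): fills=none; bids=[#2:9@102 #1:3@97] asks=[-]
After op 3 [order #3] limit_buy(price=97, qty=8): fills=none; bids=[#2:9@102 #1:3@97 #3:8@97] asks=[-]
After op 4 [order #4] limit_buy(price=101, qty=4): fills=none; bids=[#2:9@102 #4:4@101 #1:3@97 #3:8@97] asks=[-]
After op 5 [order #5] limit_sell(price=101, qty=4): fills=#2x#5:4@102; bids=[#2:5@102 #4:4@101 #1:3@97 #3:8@97] asks=[-]
After op 6 [order #6] limit_sell(price=102, qty=7): fills=#2x#6:5@102; bids=[#4:4@101 #1:3@97 #3:8@97] asks=[#6:2@102]
After op 7 cancel(order #1): fills=none; bids=[#4:4@101 #3:8@97] asks=[#6:2@102]
After op 8 [order #7] limit_sell(price=99, qty=7): fills=#4x#7:4@101; bids=[#3:8@97] asks=[#7:3@99 #6:2@102]
After op 9 [order #8] limit_buy(price=98, qty=5): fills=none; bids=[#8:5@98 #3:8@97] asks=[#7:3@99 #6:2@102]
After op 10 cancel(order #1): fills=none; bids=[#8:5@98 #3:8@97] asks=[#7:3@99 #6:2@102]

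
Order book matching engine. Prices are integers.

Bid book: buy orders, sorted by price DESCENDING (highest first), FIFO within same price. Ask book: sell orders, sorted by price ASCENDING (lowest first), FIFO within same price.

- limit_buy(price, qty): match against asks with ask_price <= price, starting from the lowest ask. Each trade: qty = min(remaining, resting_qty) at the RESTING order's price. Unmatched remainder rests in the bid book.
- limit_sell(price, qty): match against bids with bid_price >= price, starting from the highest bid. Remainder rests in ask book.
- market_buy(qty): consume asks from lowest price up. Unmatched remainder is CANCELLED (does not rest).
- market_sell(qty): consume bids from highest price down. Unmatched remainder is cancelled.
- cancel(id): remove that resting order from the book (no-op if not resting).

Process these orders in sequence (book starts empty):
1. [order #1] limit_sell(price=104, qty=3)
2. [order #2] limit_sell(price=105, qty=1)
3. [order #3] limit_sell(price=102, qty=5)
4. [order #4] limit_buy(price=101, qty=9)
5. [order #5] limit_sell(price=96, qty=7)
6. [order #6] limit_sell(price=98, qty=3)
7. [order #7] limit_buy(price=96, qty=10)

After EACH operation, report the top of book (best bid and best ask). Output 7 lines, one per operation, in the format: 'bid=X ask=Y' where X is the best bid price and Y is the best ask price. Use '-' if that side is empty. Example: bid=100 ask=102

After op 1 [order #1] limit_sell(price=104, qty=3): fills=none; bids=[-] asks=[#1:3@104]
After op 2 [order #2] limit_sell(price=105, qty=1): fills=none; bids=[-] asks=[#1:3@104 #2:1@105]
After op 3 [order #3] limit_sell(price=102, qty=5): fills=none; bids=[-] asks=[#3:5@102 #1:3@104 #2:1@105]
After op 4 [order #4] limit_buy(price=101, qty=9): fills=none; bids=[#4:9@101] asks=[#3:5@102 #1:3@104 #2:1@105]
After op 5 [order #5] limit_sell(price=96, qty=7): fills=#4x#5:7@101; bids=[#4:2@101] asks=[#3:5@102 #1:3@104 #2:1@105]
After op 6 [order #6] limit_sell(price=98, qty=3): fills=#4x#6:2@101; bids=[-] asks=[#6:1@98 #3:5@102 #1:3@104 #2:1@105]
After op 7 [order #7] limit_buy(price=96, qty=10): fills=none; bids=[#7:10@96] asks=[#6:1@98 #3:5@102 #1:3@104 #2:1@105]

Answer: bid=- ask=104
bid=- ask=104
bid=- ask=102
bid=101 ask=102
bid=101 ask=102
bid=- ask=98
bid=96 ask=98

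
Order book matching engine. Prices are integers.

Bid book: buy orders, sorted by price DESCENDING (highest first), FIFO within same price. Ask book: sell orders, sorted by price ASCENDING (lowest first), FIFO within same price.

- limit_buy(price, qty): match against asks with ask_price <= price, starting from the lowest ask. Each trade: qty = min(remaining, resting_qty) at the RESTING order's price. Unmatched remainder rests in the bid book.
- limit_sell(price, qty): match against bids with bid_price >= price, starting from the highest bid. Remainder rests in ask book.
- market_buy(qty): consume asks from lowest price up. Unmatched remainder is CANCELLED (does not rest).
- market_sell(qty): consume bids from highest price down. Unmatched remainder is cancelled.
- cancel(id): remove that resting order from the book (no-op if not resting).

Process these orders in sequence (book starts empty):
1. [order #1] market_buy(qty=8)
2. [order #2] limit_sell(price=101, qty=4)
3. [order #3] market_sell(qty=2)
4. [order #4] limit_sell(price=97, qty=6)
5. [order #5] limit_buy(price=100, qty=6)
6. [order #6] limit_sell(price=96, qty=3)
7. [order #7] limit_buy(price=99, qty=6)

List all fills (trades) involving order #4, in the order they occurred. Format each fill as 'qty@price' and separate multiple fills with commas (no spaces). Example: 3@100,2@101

Answer: 6@97

Derivation:
After op 1 [order #1] market_buy(qty=8): fills=none; bids=[-] asks=[-]
After op 2 [order #2] limit_sell(price=101, qty=4): fills=none; bids=[-] asks=[#2:4@101]
After op 3 [order #3] market_sell(qty=2): fills=none; bids=[-] asks=[#2:4@101]
After op 4 [order #4] limit_sell(price=97, qty=6): fills=none; bids=[-] asks=[#4:6@97 #2:4@101]
After op 5 [order #5] limit_buy(price=100, qty=6): fills=#5x#4:6@97; bids=[-] asks=[#2:4@101]
After op 6 [order #6] limit_sell(price=96, qty=3): fills=none; bids=[-] asks=[#6:3@96 #2:4@101]
After op 7 [order #7] limit_buy(price=99, qty=6): fills=#7x#6:3@96; bids=[#7:3@99] asks=[#2:4@101]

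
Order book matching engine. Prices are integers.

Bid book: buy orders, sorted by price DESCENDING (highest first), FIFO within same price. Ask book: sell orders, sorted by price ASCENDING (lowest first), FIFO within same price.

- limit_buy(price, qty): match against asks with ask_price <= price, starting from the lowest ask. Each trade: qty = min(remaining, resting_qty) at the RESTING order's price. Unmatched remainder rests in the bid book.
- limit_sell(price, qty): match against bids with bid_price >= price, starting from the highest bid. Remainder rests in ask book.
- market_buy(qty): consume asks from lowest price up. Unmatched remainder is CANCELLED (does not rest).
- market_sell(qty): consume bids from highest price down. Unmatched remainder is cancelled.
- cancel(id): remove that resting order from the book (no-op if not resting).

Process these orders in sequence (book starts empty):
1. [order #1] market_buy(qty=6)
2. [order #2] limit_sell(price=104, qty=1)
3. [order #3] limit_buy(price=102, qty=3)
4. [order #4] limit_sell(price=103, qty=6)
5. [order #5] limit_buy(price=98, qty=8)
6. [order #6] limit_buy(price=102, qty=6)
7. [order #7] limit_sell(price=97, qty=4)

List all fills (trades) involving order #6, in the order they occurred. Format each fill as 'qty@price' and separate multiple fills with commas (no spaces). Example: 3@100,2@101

After op 1 [order #1] market_buy(qty=6): fills=none; bids=[-] asks=[-]
After op 2 [order #2] limit_sell(price=104, qty=1): fills=none; bids=[-] asks=[#2:1@104]
After op 3 [order #3] limit_buy(price=102, qty=3): fills=none; bids=[#3:3@102] asks=[#2:1@104]
After op 4 [order #4] limit_sell(price=103, qty=6): fills=none; bids=[#3:3@102] asks=[#4:6@103 #2:1@104]
After op 5 [order #5] limit_buy(price=98, qty=8): fills=none; bids=[#3:3@102 #5:8@98] asks=[#4:6@103 #2:1@104]
After op 6 [order #6] limit_buy(price=102, qty=6): fills=none; bids=[#3:3@102 #6:6@102 #5:8@98] asks=[#4:6@103 #2:1@104]
After op 7 [order #7] limit_sell(price=97, qty=4): fills=#3x#7:3@102 #6x#7:1@102; bids=[#6:5@102 #5:8@98] asks=[#4:6@103 #2:1@104]

Answer: 1@102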